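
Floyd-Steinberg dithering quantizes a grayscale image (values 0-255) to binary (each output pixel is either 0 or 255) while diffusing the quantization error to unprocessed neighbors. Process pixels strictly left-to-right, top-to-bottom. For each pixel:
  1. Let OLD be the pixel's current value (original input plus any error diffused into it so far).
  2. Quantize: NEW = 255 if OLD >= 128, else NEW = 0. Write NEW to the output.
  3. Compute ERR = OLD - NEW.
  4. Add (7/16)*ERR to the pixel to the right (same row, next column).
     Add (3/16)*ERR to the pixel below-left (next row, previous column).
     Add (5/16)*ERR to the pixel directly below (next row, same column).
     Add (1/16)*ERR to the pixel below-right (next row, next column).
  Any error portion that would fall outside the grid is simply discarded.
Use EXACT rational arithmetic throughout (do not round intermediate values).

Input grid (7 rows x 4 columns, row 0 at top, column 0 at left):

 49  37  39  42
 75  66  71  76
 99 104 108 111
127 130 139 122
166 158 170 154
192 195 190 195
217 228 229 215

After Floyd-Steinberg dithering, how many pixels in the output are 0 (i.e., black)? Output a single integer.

(0,0): OLD=49 → NEW=0, ERR=49
(0,1): OLD=935/16 → NEW=0, ERR=935/16
(0,2): OLD=16529/256 → NEW=0, ERR=16529/256
(0,3): OLD=287735/4096 → NEW=0, ERR=287735/4096
(1,0): OLD=25925/256 → NEW=0, ERR=25925/256
(1,1): OLD=294371/2048 → NEW=255, ERR=-227869/2048
(1,2): OLD=3887775/65536 → NEW=0, ERR=3887775/65536
(1,3): OLD=134156425/1048576 → NEW=0, ERR=134156425/1048576
(2,0): OLD=3597425/32768 → NEW=0, ERR=3597425/32768
(2,1): OLD=141256939/1048576 → NEW=255, ERR=-126129941/1048576
(2,2): OLD=190731511/2097152 → NEW=0, ERR=190731511/2097152
(2,3): OLD=6525635579/33554432 → NEW=255, ERR=-2030744581/33554432
(3,0): OLD=2327904609/16777216 → NEW=255, ERR=-1950285471/16777216
(3,1): OLD=17573653567/268435456 → NEW=0, ERR=17573653567/268435456
(3,2): OLD=761057061313/4294967296 → NEW=255, ERR=-334159599167/4294967296
(3,3): OLD=5135600570311/68719476736 → NEW=0, ERR=5135600570311/68719476736
(4,0): OLD=609662694157/4294967296 → NEW=255, ERR=-485553966323/4294967296
(4,1): OLD=3681469983655/34359738368 → NEW=0, ERR=3681469983655/34359738368
(4,2): OLD=231630445583815/1099511627776 → NEW=255, ERR=-48745019499065/1099511627776
(4,3): OLD=2693284702584737/17592186044416 → NEW=255, ERR=-1792722738741343/17592186044416
(5,0): OLD=97175367564541/549755813888 → NEW=255, ERR=-43012364976899/549755813888
(5,1): OLD=3146801492493451/17592186044416 → NEW=255, ERR=-1339205948832629/17592186044416
(5,2): OLD=1147279587146199/8796093022208 → NEW=255, ERR=-1095724133516841/8796093022208
(5,3): OLD=29803948583650391/281474976710656 → NEW=0, ERR=29803948583650391/281474976710656
(6,0): OLD=50180473703410625/281474976710656 → NEW=255, ERR=-21595645357806655/281474976710656
(6,1): OLD=641302873943427159/4503599627370496 → NEW=255, ERR=-507115031036049321/4503599627370496
(6,2): OLD=11234082844744104881/72057594037927936 → NEW=255, ERR=-7140603634927518799/72057594037927936
(6,3): OLD=227066780131282007255/1152921504606846976 → NEW=255, ERR=-66928203543463971625/1152921504606846976
Output grid:
  Row 0: ....  (4 black, running=4)
  Row 1: .#..  (3 black, running=7)
  Row 2: .#.#  (2 black, running=9)
  Row 3: #.#.  (2 black, running=11)
  Row 4: #.##  (1 black, running=12)
  Row 5: ###.  (1 black, running=13)
  Row 6: ####  (0 black, running=13)

Answer: 13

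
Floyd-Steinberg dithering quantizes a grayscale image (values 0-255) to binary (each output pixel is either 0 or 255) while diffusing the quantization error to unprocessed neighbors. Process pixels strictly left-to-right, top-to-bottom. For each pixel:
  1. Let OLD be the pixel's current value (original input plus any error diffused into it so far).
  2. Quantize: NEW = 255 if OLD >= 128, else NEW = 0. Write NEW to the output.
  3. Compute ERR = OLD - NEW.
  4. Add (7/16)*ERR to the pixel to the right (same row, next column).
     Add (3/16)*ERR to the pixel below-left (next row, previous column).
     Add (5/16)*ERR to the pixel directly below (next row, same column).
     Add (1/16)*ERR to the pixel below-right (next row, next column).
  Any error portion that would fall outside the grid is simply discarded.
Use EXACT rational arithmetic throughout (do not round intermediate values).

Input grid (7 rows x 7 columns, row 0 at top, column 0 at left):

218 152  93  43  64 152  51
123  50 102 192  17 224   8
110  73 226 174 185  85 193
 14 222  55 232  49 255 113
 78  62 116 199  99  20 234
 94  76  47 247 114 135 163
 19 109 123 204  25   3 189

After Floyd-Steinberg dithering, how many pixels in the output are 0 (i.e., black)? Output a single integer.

Answer: 26

Derivation:
(0,0): OLD=218 → NEW=255, ERR=-37
(0,1): OLD=2173/16 → NEW=255, ERR=-1907/16
(0,2): OLD=10459/256 → NEW=0, ERR=10459/256
(0,3): OLD=249341/4096 → NEW=0, ERR=249341/4096
(0,4): OLD=5939691/65536 → NEW=0, ERR=5939691/65536
(0,5): OLD=200961389/1048576 → NEW=255, ERR=-66425491/1048576
(0,6): OLD=390659579/16777216 → NEW=0, ERR=390659579/16777216
(1,0): OLD=22807/256 → NEW=0, ERR=22807/256
(1,1): OLD=116897/2048 → NEW=0, ERR=116897/2048
(1,2): OLD=9417781/65536 → NEW=255, ERR=-7293899/65536
(1,3): OLD=47678289/262144 → NEW=255, ERR=-19168431/262144
(1,4): OLD=88226707/16777216 → NEW=0, ERR=88226707/16777216
(1,5): OLD=29062814723/134217728 → NEW=255, ERR=-5162705917/134217728
(1,6): OLD=-11835151923/2147483648 → NEW=0, ERR=-11835151923/2147483648
(2,0): OLD=4867451/32768 → NEW=255, ERR=-3488389/32768
(2,1): OLD=30369017/1048576 → NEW=0, ERR=30369017/1048576
(2,2): OLD=3250552107/16777216 → NEW=255, ERR=-1027637973/16777216
(2,3): OLD=15888923795/134217728 → NEW=0, ERR=15888923795/134217728
(2,4): OLD=243366827651/1073741824 → NEW=255, ERR=-30437337469/1073741824
(2,5): OLD=2057226126081/34359738368 → NEW=0, ERR=2057226126081/34359738368
(2,6): OLD=118234990094359/549755813888 → NEW=255, ERR=-21952742447081/549755813888
(3,0): OLD=-232154165/16777216 → NEW=0, ERR=-232154165/16777216
(3,1): OLD=27764072175/134217728 → NEW=255, ERR=-6461448465/134217728
(3,2): OLD=41664974013/1073741824 → NEW=0, ERR=41664974013/1073741824
(3,3): OLD=1188965144475/4294967296 → NEW=255, ERR=93748483995/4294967296
(3,4): OLD=37557218858955/549755813888 → NEW=0, ERR=37557218858955/549755813888
(3,5): OLD=1294520099318417/4398046511104 → NEW=255, ERR=173018238986897/4398046511104
(3,6): OLD=8548011011239439/70368744177664 → NEW=0, ERR=8548011011239439/70368744177664
(4,0): OLD=138833212549/2147483648 → NEW=0, ERR=138833212549/2147483648
(4,1): OLD=2805494500417/34359738368 → NEW=0, ERR=2805494500417/34359738368
(4,2): OLD=90672364564847/549755813888 → NEW=255, ERR=-49515367976593/549755813888
(4,3): OLD=798909044305781/4398046511104 → NEW=255, ERR=-322592816025739/4398046511104
(4,4): OLD=3412848940169167/35184372088832 → NEW=0, ERR=3412848940169167/35184372088832
(4,5): OLD=114590699465837135/1125899906842624 → NEW=0, ERR=114590699465837135/1125899906842624
(4,6): OLD=5745637697559444953/18014398509481984 → NEW=255, ERR=1151966077641539033/18014398509481984
(5,0): OLD=71200187010643/549755813888 → NEW=255, ERR=-68987545530797/549755813888
(5,1): OLD=148512504744177/4398046511104 → NEW=0, ERR=148512504744177/4398046511104
(5,2): OLD=878814319235943/35184372088832 → NEW=0, ERR=878814319235943/35184372088832
(5,3): OLD=69683094679345827/281474976710656 → NEW=255, ERR=-2093024381871453/281474976710656
(5,4): OLD=2802280915310534433/18014398509481984 → NEW=255, ERR=-1791390704607371487/18014398509481984
(5,5): OLD=20370949347893843217/144115188075855872 → NEW=255, ERR=-16378423611449404143/144115188075855872
(5,6): OLD=321949697858974999775/2305843009213693952 → NEW=255, ERR=-266040269490516957985/2305843009213693952
(6,0): OLD=-976958167623733/70368744177664 → NEW=0, ERR=-976958167623733/70368744177664
(6,1): OLD=124207863139487687/1125899906842624 → NEW=0, ERR=124207863139487687/1125899906842624
(6,2): OLD=3238739258352500597/18014398509481984 → NEW=255, ERR=-1354932361565405323/18014398509481984
(6,3): OLD=21860241609709590955/144115188075855872 → NEW=255, ERR=-14889131349633656405/144115188075855872
(6,4): OLD=-21055046464906812735/288230376151711744 → NEW=0, ERR=-21055046464906812735/288230376151711744
(6,5): OLD=-3406094845169770959195/36893488147419103232 → NEW=0, ERR=-3406094845169770959195/36893488147419103232
(6,6): OLD=62247146237834567359795/590295810358705651712 → NEW=0, ERR=62247146237834567359795/590295810358705651712
Output grid:
  Row 0: ##...#.  (4 black, running=4)
  Row 1: ..##.#.  (4 black, running=8)
  Row 2: #.#.#.#  (3 black, running=11)
  Row 3: .#.#.#.  (4 black, running=15)
  Row 4: ..##..#  (4 black, running=19)
  Row 5: #..####  (2 black, running=21)
  Row 6: ..##...  (5 black, running=26)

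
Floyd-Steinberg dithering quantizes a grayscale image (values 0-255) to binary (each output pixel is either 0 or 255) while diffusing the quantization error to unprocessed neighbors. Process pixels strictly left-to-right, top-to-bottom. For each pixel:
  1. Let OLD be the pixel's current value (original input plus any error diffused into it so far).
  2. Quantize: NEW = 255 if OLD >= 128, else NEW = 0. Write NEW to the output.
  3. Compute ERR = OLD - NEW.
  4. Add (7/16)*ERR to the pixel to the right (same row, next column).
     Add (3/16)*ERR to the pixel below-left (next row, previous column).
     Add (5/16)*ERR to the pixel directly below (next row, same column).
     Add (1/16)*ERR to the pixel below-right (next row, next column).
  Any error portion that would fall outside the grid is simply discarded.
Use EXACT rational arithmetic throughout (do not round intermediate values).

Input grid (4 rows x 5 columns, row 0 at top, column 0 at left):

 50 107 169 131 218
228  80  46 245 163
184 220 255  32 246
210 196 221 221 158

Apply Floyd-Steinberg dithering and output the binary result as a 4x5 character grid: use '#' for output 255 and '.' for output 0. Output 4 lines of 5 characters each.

(0,0): OLD=50 → NEW=0, ERR=50
(0,1): OLD=1031/8 → NEW=255, ERR=-1009/8
(0,2): OLD=14569/128 → NEW=0, ERR=14569/128
(0,3): OLD=370271/2048 → NEW=255, ERR=-151969/2048
(0,4): OLD=6079641/32768 → NEW=255, ERR=-2276199/32768
(1,0): OLD=28157/128 → NEW=255, ERR=-4483/128
(1,1): OLD=50923/1024 → NEW=0, ERR=50923/1024
(1,2): OLD=2671559/32768 → NEW=0, ERR=2671559/32768
(1,3): OLD=32973755/131072 → NEW=255, ERR=-449605/131072
(1,4): OLD=283438545/2097152 → NEW=255, ERR=-251335215/2097152
(2,0): OLD=2988105/16384 → NEW=255, ERR=-1189815/16384
(2,1): OLD=113700659/524288 → NEW=255, ERR=-19992781/524288
(2,2): OLD=2233547609/8388608 → NEW=255, ERR=94452569/8388608
(2,3): OLD=2480158203/134217728 → NEW=0, ERR=2480158203/134217728
(2,4): OLD=464754420509/2147483648 → NEW=255, ERR=-82853909731/2147483648
(3,0): OLD=1511258937/8388608 → NEW=255, ERR=-627836103/8388608
(3,1): OLD=9993285957/67108864 → NEW=255, ERR=-7119474363/67108864
(3,2): OLD=384799773319/2147483648 → NEW=255, ERR=-162808556921/2147483648
(3,3): OLD=803484133199/4294967296 → NEW=255, ERR=-291732527281/4294967296
(3,4): OLD=8066375598507/68719476736 → NEW=0, ERR=8066375598507/68719476736
Row 0: .#.##
Row 1: #..##
Row 2: ###.#
Row 3: ####.

Answer: .#.##
#..##
###.#
####.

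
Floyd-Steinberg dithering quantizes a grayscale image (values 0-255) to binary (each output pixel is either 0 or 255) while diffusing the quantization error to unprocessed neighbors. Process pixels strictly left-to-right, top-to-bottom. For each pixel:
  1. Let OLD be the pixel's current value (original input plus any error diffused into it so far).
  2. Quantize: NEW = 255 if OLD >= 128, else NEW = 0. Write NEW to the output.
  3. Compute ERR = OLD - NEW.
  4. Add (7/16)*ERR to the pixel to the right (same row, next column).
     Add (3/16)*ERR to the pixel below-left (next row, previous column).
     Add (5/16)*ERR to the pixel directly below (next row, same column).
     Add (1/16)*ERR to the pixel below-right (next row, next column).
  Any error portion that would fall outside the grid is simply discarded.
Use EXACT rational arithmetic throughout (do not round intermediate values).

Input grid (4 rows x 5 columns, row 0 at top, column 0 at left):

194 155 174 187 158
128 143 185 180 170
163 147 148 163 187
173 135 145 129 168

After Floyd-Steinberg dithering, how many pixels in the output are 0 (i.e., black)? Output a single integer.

Answer: 7

Derivation:
(0,0): OLD=194 → NEW=255, ERR=-61
(0,1): OLD=2053/16 → NEW=255, ERR=-2027/16
(0,2): OLD=30355/256 → NEW=0, ERR=30355/256
(0,3): OLD=978437/4096 → NEW=255, ERR=-66043/4096
(0,4): OLD=9892387/65536 → NEW=255, ERR=-6819293/65536
(1,0): OLD=21807/256 → NEW=0, ERR=21807/256
(1,1): OLD=325833/2048 → NEW=255, ERR=-196407/2048
(1,2): OLD=11085821/65536 → NEW=255, ERR=-5625859/65536
(1,3): OLD=32848057/262144 → NEW=0, ERR=32848057/262144
(1,4): OLD=802355467/4194304 → NEW=255, ERR=-267192053/4194304
(2,0): OLD=5624243/32768 → NEW=255, ERR=-2731597/32768
(2,1): OLD=73178209/1048576 → NEW=0, ERR=73178209/1048576
(2,2): OLD=2838823011/16777216 → NEW=255, ERR=-1439367069/16777216
(2,3): OLD=39544263545/268435456 → NEW=255, ERR=-28906777735/268435456
(2,4): OLD=548946393615/4294967296 → NEW=0, ERR=548946393615/4294967296
(3,0): OLD=2684937475/16777216 → NEW=255, ERR=-1593252605/16777216
(3,1): OLD=12611798087/134217728 → NEW=0, ERR=12611798087/134217728
(3,2): OLD=616199353917/4294967296 → NEW=255, ERR=-479017306563/4294967296
(3,3): OLD=559688793173/8589934592 → NEW=0, ERR=559688793173/8589934592
(3,4): OLD=31572012784137/137438953472 → NEW=255, ERR=-3474920351223/137438953472
Output grid:
  Row 0: ##.##  (1 black, running=1)
  Row 1: .##.#  (2 black, running=3)
  Row 2: #.##.  (2 black, running=5)
  Row 3: #.#.#  (2 black, running=7)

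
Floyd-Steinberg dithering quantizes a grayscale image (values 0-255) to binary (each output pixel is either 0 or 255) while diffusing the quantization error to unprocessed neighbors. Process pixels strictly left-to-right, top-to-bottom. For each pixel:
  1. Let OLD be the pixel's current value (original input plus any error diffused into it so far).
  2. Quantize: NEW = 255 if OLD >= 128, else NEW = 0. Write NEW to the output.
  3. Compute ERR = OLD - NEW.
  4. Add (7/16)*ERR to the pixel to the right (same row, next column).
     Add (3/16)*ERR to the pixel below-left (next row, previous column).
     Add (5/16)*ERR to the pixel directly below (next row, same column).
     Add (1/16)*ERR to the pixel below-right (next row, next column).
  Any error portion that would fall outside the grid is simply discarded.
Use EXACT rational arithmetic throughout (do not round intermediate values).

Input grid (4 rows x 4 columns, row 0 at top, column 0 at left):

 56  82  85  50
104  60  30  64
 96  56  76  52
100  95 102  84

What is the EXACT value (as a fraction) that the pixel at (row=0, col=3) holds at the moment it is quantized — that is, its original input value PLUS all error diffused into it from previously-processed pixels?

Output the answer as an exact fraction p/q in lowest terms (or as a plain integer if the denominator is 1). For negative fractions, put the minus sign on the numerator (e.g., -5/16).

Answer: -2043/512

Derivation:
(0,0): OLD=56 → NEW=0, ERR=56
(0,1): OLD=213/2 → NEW=0, ERR=213/2
(0,2): OLD=4211/32 → NEW=255, ERR=-3949/32
(0,3): OLD=-2043/512 → NEW=0, ERR=-2043/512
Target (0,3): original=50, with diffused error = -2043/512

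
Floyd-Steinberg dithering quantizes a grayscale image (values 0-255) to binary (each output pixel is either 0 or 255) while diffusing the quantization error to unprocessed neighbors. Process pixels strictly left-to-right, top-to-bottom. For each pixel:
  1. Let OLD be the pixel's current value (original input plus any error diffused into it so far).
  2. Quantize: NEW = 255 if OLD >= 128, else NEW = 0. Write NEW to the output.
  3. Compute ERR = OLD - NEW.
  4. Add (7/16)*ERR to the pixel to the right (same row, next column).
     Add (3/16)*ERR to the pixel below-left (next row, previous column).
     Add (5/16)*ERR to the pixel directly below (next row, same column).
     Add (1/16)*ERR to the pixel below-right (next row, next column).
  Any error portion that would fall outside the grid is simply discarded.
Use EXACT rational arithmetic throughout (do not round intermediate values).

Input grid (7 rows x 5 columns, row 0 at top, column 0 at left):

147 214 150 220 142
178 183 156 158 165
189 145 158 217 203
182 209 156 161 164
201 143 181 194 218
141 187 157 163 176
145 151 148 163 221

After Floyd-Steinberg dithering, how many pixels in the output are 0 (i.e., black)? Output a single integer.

(0,0): OLD=147 → NEW=255, ERR=-108
(0,1): OLD=667/4 → NEW=255, ERR=-353/4
(0,2): OLD=7129/64 → NEW=0, ERR=7129/64
(0,3): OLD=275183/1024 → NEW=255, ERR=14063/1024
(0,4): OLD=2424969/16384 → NEW=255, ERR=-1752951/16384
(1,0): OLD=8173/64 → NEW=0, ERR=8173/64
(1,1): OLD=115419/512 → NEW=255, ERR=-15141/512
(1,2): OLD=2866071/16384 → NEW=255, ERR=-1311849/16384
(1,3): OLD=7481755/65536 → NEW=0, ERR=7481755/65536
(1,4): OLD=191228337/1048576 → NEW=255, ERR=-76158543/1048576
(2,0): OLD=1829785/8192 → NEW=255, ERR=-259175/8192
(2,1): OLD=30116611/262144 → NEW=0, ERR=30116611/262144
(2,2): OLD=850597257/4194304 → NEW=255, ERR=-218950263/4194304
(2,3): OLD=14174397387/67108864 → NEW=255, ERR=-2938362933/67108864
(2,4): OLD=180691633101/1073741824 → NEW=255, ERR=-93112532019/1073741824
(3,0): OLD=812245161/4194304 → NEW=255, ERR=-257302359/4194304
(3,1): OLD=6922208277/33554432 → NEW=255, ERR=-1634171883/33554432
(3,2): OLD=126004060759/1073741824 → NEW=0, ERR=126004060759/1073741824
(3,3): OLD=384691183239/2147483648 → NEW=255, ERR=-162917147001/2147483648
(3,4): OLD=3469424129299/34359738368 → NEW=0, ERR=3469424129299/34359738368
(4,0): OLD=92716443303/536870912 → NEW=255, ERR=-44185639257/536870912
(4,1): OLD=1888797620807/17179869184 → NEW=0, ERR=1888797620807/17179869184
(4,2): OLD=68308101831113/274877906944 → NEW=255, ERR=-1785764439607/274877906944
(4,3): OLD=851976916653767/4398046511104 → NEW=255, ERR=-269524943677753/4398046511104
(4,4): OLD=15340488750679793/70368744177664 → NEW=255, ERR=-2603541014624527/70368744177664
(5,0): OLD=37354475460405/274877906944 → NEW=255, ERR=-32739390810315/274877906944
(5,1): OLD=358191215475199/2199023255552 → NEW=255, ERR=-202559714690561/2199023255552
(5,2): OLD=7744153034950167/70368744177664 → NEW=0, ERR=7744153034950167/70368744177664
(5,3): OLD=51975245456341417/281474976710656 → NEW=255, ERR=-19800873604875863/281474976710656
(5,4): OLD=584707002495209523/4503599627370496 → NEW=255, ERR=-563710902484266957/4503599627370496
(6,0): OLD=3184479176396357/35184372088832 → NEW=0, ERR=3184479176396357/35184372088832
(6,1): OLD=197035215109705323/1125899906842624 → NEW=255, ERR=-90069261135163797/1125899906842624
(6,2): OLD=2313857337073122825/18014398509481984 → NEW=255, ERR=-2279814282844783095/18014398509481984
(6,3): OLD=19904544126391295715/288230376151711744 → NEW=0, ERR=19904544126391295715/288230376151711744
(6,4): OLD=957850835590833486837/4611686018427387904 → NEW=255, ERR=-218129099108150428683/4611686018427387904
Output grid:
  Row 0: ##.##  (1 black, running=1)
  Row 1: .##.#  (2 black, running=3)
  Row 2: #.###  (1 black, running=4)
  Row 3: ##.#.  (2 black, running=6)
  Row 4: #.###  (1 black, running=7)
  Row 5: ##.##  (1 black, running=8)
  Row 6: .##.#  (2 black, running=10)

Answer: 10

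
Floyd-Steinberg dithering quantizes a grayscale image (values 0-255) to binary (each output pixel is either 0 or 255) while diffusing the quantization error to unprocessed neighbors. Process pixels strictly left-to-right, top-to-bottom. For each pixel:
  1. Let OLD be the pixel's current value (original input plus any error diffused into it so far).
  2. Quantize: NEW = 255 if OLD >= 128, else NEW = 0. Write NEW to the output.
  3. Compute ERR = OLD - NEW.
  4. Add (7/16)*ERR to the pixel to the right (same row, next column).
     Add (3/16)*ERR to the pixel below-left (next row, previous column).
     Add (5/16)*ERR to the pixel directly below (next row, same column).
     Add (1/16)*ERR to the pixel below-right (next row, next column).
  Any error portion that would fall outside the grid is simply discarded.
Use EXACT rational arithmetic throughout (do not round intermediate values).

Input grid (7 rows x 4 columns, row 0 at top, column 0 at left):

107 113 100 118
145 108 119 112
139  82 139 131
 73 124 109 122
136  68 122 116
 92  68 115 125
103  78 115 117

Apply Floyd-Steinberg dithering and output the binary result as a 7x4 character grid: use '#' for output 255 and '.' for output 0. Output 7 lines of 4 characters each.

Answer: .#.#
#.#.
..#.
#.#.
..#.
#.#.
..#.

Derivation:
(0,0): OLD=107 → NEW=0, ERR=107
(0,1): OLD=2557/16 → NEW=255, ERR=-1523/16
(0,2): OLD=14939/256 → NEW=0, ERR=14939/256
(0,3): OLD=587901/4096 → NEW=255, ERR=-456579/4096
(1,0): OLD=41111/256 → NEW=255, ERR=-24169/256
(1,1): OLD=111777/2048 → NEW=0, ERR=111777/2048
(1,2): OLD=8799157/65536 → NEW=255, ERR=-7912523/65536
(1,3): OLD=29350915/1048576 → NEW=0, ERR=29350915/1048576
(2,0): OLD=3923323/32768 → NEW=0, ERR=3923323/32768
(2,1): OLD=128869241/1048576 → NEW=0, ERR=128869241/1048576
(2,2): OLD=343299805/2097152 → NEW=255, ERR=-191473955/2097152
(2,3): OLD=3095621321/33554432 → NEW=0, ERR=3095621321/33554432
(3,0): OLD=2239076171/16777216 → NEW=255, ERR=-2039113909/16777216
(3,1): OLD=26735104917/268435456 → NEW=0, ERR=26735104917/268435456
(3,2): OLD=640039275883/4294967296 → NEW=255, ERR=-455177384597/4294967296
(3,3): OLD=6786593455213/68719476736 → NEW=0, ERR=6786593455213/68719476736
(4,0): OLD=501191754287/4294967296 → NEW=0, ERR=501191754287/4294967296
(4,1): OLD=4216264888461/34359738368 → NEW=0, ERR=4216264888461/34359738368
(4,2): OLD=183957903483757/1099511627776 → NEW=255, ERR=-96417561599123/1099511627776
(4,3): OLD=1792172715918603/17592186044416 → NEW=0, ERR=1792172715918603/17592186044416
(5,0): OLD=83273999714559/549755813888 → NEW=255, ERR=-56913732826881/549755813888
(5,1): OLD=913131177897817/17592186044416 → NEW=0, ERR=913131177897817/17592186044416
(5,2): OLD=1205730669054005/8796093022208 → NEW=255, ERR=-1037273051609035/8796093022208
(5,3): OLD=28080731960312557/281474976710656 → NEW=0, ERR=28080731960312557/281474976710656
(6,0): OLD=22625118882590059/281474976710656 → NEW=0, ERR=22625118882590059/281474976710656
(6,1): OLD=453989053183024029/4503599627370496 → NEW=0, ERR=453989053183024029/4503599627370496
(6,2): OLD=10390764390160595131/72057594037927936 → NEW=255, ERR=-7983922089511028549/72057594037927936
(6,3): OLD=106450357482842754589/1152921504606846976 → NEW=0, ERR=106450357482842754589/1152921504606846976
Row 0: .#.#
Row 1: #.#.
Row 2: ..#.
Row 3: #.#.
Row 4: ..#.
Row 5: #.#.
Row 6: ..#.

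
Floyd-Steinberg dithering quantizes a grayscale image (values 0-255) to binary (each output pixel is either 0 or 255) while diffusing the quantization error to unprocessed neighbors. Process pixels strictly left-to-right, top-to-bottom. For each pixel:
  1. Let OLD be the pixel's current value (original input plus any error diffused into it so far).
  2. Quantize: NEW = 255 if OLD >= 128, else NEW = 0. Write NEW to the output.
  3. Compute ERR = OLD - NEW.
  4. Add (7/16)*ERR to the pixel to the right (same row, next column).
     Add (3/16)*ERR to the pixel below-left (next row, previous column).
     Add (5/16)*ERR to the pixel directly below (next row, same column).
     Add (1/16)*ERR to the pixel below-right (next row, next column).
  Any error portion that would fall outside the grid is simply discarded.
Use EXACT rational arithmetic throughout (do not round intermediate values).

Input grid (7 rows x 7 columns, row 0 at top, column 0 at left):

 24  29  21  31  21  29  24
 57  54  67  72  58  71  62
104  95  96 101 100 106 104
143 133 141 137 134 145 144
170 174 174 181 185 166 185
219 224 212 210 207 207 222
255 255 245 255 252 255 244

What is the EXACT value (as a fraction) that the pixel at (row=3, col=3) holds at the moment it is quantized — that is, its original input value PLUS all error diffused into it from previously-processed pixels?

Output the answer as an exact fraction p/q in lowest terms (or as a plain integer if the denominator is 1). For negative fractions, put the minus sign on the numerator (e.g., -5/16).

(0,0): OLD=24 → NEW=0, ERR=24
(0,1): OLD=79/2 → NEW=0, ERR=79/2
(0,2): OLD=1225/32 → NEW=0, ERR=1225/32
(0,3): OLD=24447/512 → NEW=0, ERR=24447/512
(0,4): OLD=343161/8192 → NEW=0, ERR=343161/8192
(0,5): OLD=6203215/131072 → NEW=0, ERR=6203215/131072
(0,6): OLD=93754153/2097152 → NEW=0, ERR=93754153/2097152
(1,0): OLD=2301/32 → NEW=0, ERR=2301/32
(1,1): OLD=27259/256 → NEW=0, ERR=27259/256
(1,2): OLD=1122055/8192 → NEW=255, ERR=-966905/8192
(1,3): OLD=1491923/32768 → NEW=0, ERR=1491923/32768
(1,4): OLD=215729617/2097152 → NEW=0, ERR=215729617/2097152
(1,5): OLD=2378920433/16777216 → NEW=255, ERR=-1899269647/16777216
(1,6): OLD=7892288383/268435456 → NEW=0, ERR=7892288383/268435456
(2,0): OLD=599801/4096 → NEW=255, ERR=-444679/4096
(2,1): OLD=8276115/131072 → NEW=0, ERR=8276115/131072
(2,2): OLD=213766681/2097152 → NEW=0, ERR=213766681/2097152
(2,3): OLD=2881220465/16777216 → NEW=255, ERR=-1396969615/16777216
(2,4): OLD=10379999305/134217728 → NEW=0, ERR=10379999305/134217728
(2,5): OLD=499935208011/4294967296 → NEW=0, ERR=499935208011/4294967296
(2,6): OLD=10791542077629/68719476736 → NEW=255, ERR=-6731924490051/68719476736
(3,0): OLD=253572441/2097152 → NEW=0, ERR=253572441/2097152
(3,1): OLD=3656730069/16777216 → NEW=255, ERR=-621460011/16777216
(3,2): OLD=19459140167/134217728 → NEW=255, ERR=-14766380473/134217728
(3,3): OLD=44945719341/536870912 → NEW=0, ERR=44945719341/536870912
Target (3,3): original=137, with diffused error = 44945719341/536870912

Answer: 44945719341/536870912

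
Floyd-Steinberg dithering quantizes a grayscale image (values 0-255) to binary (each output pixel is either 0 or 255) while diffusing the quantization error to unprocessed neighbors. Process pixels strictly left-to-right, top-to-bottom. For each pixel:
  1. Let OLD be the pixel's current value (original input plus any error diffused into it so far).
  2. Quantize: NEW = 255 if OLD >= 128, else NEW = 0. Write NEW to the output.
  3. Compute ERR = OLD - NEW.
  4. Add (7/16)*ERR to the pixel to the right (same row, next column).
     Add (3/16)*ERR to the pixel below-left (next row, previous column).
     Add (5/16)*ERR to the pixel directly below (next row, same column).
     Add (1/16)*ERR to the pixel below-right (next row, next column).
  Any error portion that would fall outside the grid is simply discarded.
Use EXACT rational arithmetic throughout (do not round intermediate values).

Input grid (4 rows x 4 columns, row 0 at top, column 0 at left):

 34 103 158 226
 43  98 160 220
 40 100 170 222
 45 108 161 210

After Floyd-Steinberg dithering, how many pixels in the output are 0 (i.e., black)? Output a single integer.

Answer: 8

Derivation:
(0,0): OLD=34 → NEW=0, ERR=34
(0,1): OLD=943/8 → NEW=0, ERR=943/8
(0,2): OLD=26825/128 → NEW=255, ERR=-5815/128
(0,3): OLD=422143/2048 → NEW=255, ERR=-100097/2048
(1,0): OLD=9693/128 → NEW=0, ERR=9693/128
(1,1): OLD=165451/1024 → NEW=255, ERR=-95669/1024
(1,2): OLD=3379431/32768 → NEW=0, ERR=3379431/32768
(1,3): OLD=129502977/524288 → NEW=255, ERR=-4190463/524288
(2,0): OLD=756073/16384 → NEW=0, ERR=756073/16384
(2,1): OLD=60326483/524288 → NEW=0, ERR=60326483/524288
(2,2): OLD=257143663/1048576 → NEW=255, ERR=-10243217/1048576
(2,3): OLD=3719076595/16777216 → NEW=255, ERR=-559113485/16777216
(3,0): OLD=679438489/8388608 → NEW=0, ERR=679438489/8388608
(3,1): OLD=24218974855/134217728 → NEW=255, ERR=-10006545785/134217728
(3,2): OLD=271168243961/2147483648 → NEW=0, ERR=271168243961/2147483648
(3,3): OLD=8734912026191/34359738368 → NEW=255, ERR=-26821257649/34359738368
Output grid:
  Row 0: ..##  (2 black, running=2)
  Row 1: .#.#  (2 black, running=4)
  Row 2: ..##  (2 black, running=6)
  Row 3: .#.#  (2 black, running=8)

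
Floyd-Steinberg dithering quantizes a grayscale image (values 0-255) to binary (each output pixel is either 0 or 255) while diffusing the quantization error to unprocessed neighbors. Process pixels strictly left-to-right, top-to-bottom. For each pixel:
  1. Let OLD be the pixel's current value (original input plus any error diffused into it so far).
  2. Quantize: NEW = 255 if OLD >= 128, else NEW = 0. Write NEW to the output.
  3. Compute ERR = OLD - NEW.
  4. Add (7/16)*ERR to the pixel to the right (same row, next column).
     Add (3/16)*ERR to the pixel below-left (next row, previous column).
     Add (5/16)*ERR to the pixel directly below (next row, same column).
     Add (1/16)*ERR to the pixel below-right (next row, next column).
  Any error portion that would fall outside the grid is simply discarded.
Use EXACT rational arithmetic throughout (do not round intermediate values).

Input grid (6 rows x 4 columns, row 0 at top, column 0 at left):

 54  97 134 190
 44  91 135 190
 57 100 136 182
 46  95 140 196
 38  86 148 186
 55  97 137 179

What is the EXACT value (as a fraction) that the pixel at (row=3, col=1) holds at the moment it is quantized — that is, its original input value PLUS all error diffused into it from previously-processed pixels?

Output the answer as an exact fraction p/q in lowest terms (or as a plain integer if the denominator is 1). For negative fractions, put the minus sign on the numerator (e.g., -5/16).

(0,0): OLD=54 → NEW=0, ERR=54
(0,1): OLD=965/8 → NEW=0, ERR=965/8
(0,2): OLD=23907/128 → NEW=255, ERR=-8733/128
(0,3): OLD=327989/2048 → NEW=255, ERR=-194251/2048
(1,0): OLD=10687/128 → NEW=0, ERR=10687/128
(1,1): OLD=159545/1024 → NEW=255, ERR=-101575/1024
(1,2): OLD=1967277/32768 → NEW=0, ERR=1967277/32768
(1,3): OLD=95609931/524288 → NEW=255, ERR=-38083509/524288
(2,0): OLD=1056643/16384 → NEW=0, ERR=1056643/16384
(2,1): OLD=59607505/524288 → NEW=0, ERR=59607505/524288
(2,2): OLD=193653557/1048576 → NEW=255, ERR=-73733323/1048576
(2,3): OLD=2219437825/16777216 → NEW=255, ERR=-2058752255/16777216
(3,0): OLD=733761363/8388608 → NEW=0, ERR=733761363/8388608
(3,1): OLD=21427015565/134217728 → NEW=255, ERR=-12798505075/134217728
Target (3,1): original=95, with diffused error = 21427015565/134217728

Answer: 21427015565/134217728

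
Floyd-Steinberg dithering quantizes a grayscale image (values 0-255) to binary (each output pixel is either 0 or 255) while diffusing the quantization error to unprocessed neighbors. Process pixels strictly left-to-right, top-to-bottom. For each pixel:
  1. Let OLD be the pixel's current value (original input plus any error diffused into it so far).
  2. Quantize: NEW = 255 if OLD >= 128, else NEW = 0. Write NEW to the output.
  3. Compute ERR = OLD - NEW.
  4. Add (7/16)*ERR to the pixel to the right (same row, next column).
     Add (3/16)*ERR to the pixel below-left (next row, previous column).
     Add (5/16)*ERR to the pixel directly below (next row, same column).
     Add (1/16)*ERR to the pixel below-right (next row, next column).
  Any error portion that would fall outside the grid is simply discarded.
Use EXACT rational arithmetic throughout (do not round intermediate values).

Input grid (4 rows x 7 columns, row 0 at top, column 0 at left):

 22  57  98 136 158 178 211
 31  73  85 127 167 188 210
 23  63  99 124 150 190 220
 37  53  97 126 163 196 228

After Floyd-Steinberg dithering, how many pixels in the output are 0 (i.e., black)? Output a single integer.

Answer: 14

Derivation:
(0,0): OLD=22 → NEW=0, ERR=22
(0,1): OLD=533/8 → NEW=0, ERR=533/8
(0,2): OLD=16275/128 → NEW=0, ERR=16275/128
(0,3): OLD=392453/2048 → NEW=255, ERR=-129787/2048
(0,4): OLD=4268835/32768 → NEW=255, ERR=-4087005/32768
(0,5): OLD=64714229/524288 → NEW=0, ERR=64714229/524288
(0,6): OLD=2222995891/8388608 → NEW=255, ERR=83900851/8388608
(1,0): OLD=6447/128 → NEW=0, ERR=6447/128
(1,1): OLD=144457/1024 → NEW=255, ERR=-116663/1024
(1,2): OLD=2201085/32768 → NEW=0, ERR=2201085/32768
(1,3): OLD=15878649/131072 → NEW=0, ERR=15878649/131072
(1,4): OLD=1679456523/8388608 → NEW=255, ERR=-459638517/8388608
(1,5): OLD=13199015419/67108864 → NEW=255, ERR=-3913744901/67108864
(1,6): OLD=209729024085/1073741824 → NEW=255, ERR=-64075141035/1073741824
(2,0): OLD=284723/16384 → NEW=0, ERR=284723/16384
(2,1): OLD=26603873/524288 → NEW=0, ERR=26603873/524288
(2,2): OLD=1323598435/8388608 → NEW=255, ERR=-815496605/8388608
(2,3): OLD=7600125963/67108864 → NEW=0, ERR=7600125963/67108864
(2,4): OLD=96132624123/536870912 → NEW=255, ERR=-40769458437/536870912
(2,5): OLD=2129243981481/17179869184 → NEW=0, ERR=2129243981481/17179869184
(2,6): OLD=69249917420591/274877906944 → NEW=255, ERR=-843948850129/274877906944
(3,0): OLD=435745795/8388608 → NEW=0, ERR=435745795/8388608
(3,1): OLD=4995679175/67108864 → NEW=0, ERR=4995679175/67108864
(3,2): OLD=66354260293/536870912 → NEW=0, ERR=66354260293/536870912
(3,3): OLD=419079115283/2147483648 → NEW=255, ERR=-128529214957/2147483648
(3,4): OLD=39417713635331/274877906944 → NEW=255, ERR=-30676152635389/274877906944
(3,5): OLD=397108878488505/2199023255552 → NEW=255, ERR=-163642051677255/2199023255552
(3,6): OLD=7115327750137319/35184372088832 → NEW=255, ERR=-1856687132514841/35184372088832
Output grid:
  Row 0: ...##.#  (4 black, running=4)
  Row 1: .#..###  (3 black, running=7)
  Row 2: ..#.#.#  (4 black, running=11)
  Row 3: ...####  (3 black, running=14)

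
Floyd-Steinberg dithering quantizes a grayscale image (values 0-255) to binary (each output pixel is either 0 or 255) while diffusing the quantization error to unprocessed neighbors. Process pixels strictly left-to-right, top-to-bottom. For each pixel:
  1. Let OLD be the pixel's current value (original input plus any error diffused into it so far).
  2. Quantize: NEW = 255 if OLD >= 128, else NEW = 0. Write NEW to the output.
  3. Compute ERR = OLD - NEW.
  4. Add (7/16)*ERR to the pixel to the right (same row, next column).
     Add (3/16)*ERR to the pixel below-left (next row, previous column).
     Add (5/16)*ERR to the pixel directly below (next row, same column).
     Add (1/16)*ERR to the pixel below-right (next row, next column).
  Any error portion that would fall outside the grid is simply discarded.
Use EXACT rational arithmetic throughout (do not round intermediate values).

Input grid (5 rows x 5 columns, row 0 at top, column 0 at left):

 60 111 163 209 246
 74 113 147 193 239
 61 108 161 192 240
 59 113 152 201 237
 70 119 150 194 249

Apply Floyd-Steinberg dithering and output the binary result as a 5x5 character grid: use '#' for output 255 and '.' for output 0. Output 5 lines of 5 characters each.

(0,0): OLD=60 → NEW=0, ERR=60
(0,1): OLD=549/4 → NEW=255, ERR=-471/4
(0,2): OLD=7135/64 → NEW=0, ERR=7135/64
(0,3): OLD=263961/1024 → NEW=255, ERR=2841/1024
(0,4): OLD=4050351/16384 → NEW=255, ERR=-127569/16384
(1,0): OLD=4523/64 → NEW=0, ERR=4523/64
(1,1): OLD=67469/512 → NEW=255, ERR=-63091/512
(1,2): OLD=1983921/16384 → NEW=0, ERR=1983921/16384
(1,3): OLD=16538093/65536 → NEW=255, ERR=-173587/65536
(1,4): OLD=247024999/1048576 → NEW=255, ERR=-20361881/1048576
(2,0): OLD=491359/8192 → NEW=0, ERR=491359/8192
(2,1): OLD=32205669/262144 → NEW=0, ERR=32205669/262144
(2,2): OLD=1025050671/4194304 → NEW=255, ERR=-44496849/4194304
(2,3): OLD=12781417309/67108864 → NEW=255, ERR=-4331343011/67108864
(2,4): OLD=220685081675/1073741824 → NEW=255, ERR=-53119083445/1073741824
(3,0): OLD=422698383/4194304 → NEW=0, ERR=422698383/4194304
(3,1): OLD=6618364547/33554432 → NEW=255, ERR=-1938015613/33554432
(3,2): OLD=127767412977/1073741824 → NEW=0, ERR=127767412977/1073741824
(3,3): OLD=478783714033/2147483648 → NEW=255, ERR=-68824616207/2147483648
(3,4): OLD=6991691868965/34359738368 → NEW=255, ERR=-1770041414875/34359738368
(4,0): OLD=48674852321/536870912 → NEW=0, ERR=48674852321/536870912
(4,1): OLD=2907282892289/17179869184 → NEW=255, ERR=-1473583749631/17179869184
(4,2): OLD=38493938049519/274877906944 → NEW=255, ERR=-31599928221201/274877906944
(4,3): OLD=578201234998401/4398046511104 → NEW=255, ERR=-543300625333119/4398046511104
(4,4): OLD=12444933603394567/70368744177664 → NEW=255, ERR=-5499096161909753/70368744177664
Row 0: .#.##
Row 1: .#.##
Row 2: ..###
Row 3: .#.##
Row 4: .####

Answer: .#.##
.#.##
..###
.#.##
.####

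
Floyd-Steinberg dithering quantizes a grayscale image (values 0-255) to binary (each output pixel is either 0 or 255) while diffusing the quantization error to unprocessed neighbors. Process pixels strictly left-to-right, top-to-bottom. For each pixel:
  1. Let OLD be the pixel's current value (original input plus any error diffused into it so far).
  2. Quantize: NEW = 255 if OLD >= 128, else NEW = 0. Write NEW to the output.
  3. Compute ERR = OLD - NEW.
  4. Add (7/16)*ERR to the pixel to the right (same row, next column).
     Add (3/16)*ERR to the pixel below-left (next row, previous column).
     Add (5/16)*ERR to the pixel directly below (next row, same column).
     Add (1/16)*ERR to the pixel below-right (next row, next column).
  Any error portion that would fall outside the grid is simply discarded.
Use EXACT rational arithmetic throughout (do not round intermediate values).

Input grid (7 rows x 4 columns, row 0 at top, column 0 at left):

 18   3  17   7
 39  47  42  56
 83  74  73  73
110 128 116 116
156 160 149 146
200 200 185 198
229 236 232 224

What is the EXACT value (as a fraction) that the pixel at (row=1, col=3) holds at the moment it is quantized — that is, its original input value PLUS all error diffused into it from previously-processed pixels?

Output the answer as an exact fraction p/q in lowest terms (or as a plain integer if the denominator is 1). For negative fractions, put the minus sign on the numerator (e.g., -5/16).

(0,0): OLD=18 → NEW=0, ERR=18
(0,1): OLD=87/8 → NEW=0, ERR=87/8
(0,2): OLD=2785/128 → NEW=0, ERR=2785/128
(0,3): OLD=33831/2048 → NEW=0, ERR=33831/2048
(1,0): OLD=5973/128 → NEW=0, ERR=5973/128
(1,1): OLD=77843/1024 → NEW=0, ERR=77843/1024
(1,2): OLD=2812623/32768 → NEW=0, ERR=2812623/32768
(1,3): OLD=52467929/524288 → NEW=0, ERR=52467929/524288
Target (1,3): original=56, with diffused error = 52467929/524288

Answer: 52467929/524288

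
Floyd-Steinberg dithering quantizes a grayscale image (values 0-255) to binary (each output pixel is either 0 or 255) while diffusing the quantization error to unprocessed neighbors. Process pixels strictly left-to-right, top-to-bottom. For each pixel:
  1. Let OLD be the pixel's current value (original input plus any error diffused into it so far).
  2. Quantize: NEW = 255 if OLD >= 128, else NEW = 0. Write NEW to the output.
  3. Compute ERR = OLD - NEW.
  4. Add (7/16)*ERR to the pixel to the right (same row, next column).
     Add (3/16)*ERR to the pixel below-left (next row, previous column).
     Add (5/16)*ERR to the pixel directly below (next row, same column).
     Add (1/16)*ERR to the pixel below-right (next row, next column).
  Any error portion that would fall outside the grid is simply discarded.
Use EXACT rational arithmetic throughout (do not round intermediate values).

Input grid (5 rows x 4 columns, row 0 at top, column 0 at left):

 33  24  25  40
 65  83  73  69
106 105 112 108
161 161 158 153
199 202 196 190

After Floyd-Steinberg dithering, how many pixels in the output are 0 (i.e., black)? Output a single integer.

Answer: 11

Derivation:
(0,0): OLD=33 → NEW=0, ERR=33
(0,1): OLD=615/16 → NEW=0, ERR=615/16
(0,2): OLD=10705/256 → NEW=0, ERR=10705/256
(0,3): OLD=238775/4096 → NEW=0, ERR=238775/4096
(1,0): OLD=21125/256 → NEW=0, ERR=21125/256
(1,1): OLD=288803/2048 → NEW=255, ERR=-233437/2048
(1,2): OLD=3246175/65536 → NEW=0, ERR=3246175/65536
(1,3): OLD=116917449/1048576 → NEW=0, ERR=116917449/1048576
(2,0): OLD=3618097/32768 → NEW=0, ERR=3618097/32768
(2,1): OLD=138550443/1048576 → NEW=255, ERR=-128836437/1048576
(2,2): OLD=183514967/2097152 → NEW=0, ERR=183514967/2097152
(2,3): OLD=6181535515/33554432 → NEW=255, ERR=-2374844645/33554432
(3,0): OLD=2893517985/16777216 → NEW=255, ERR=-1384672095/16777216
(3,1): OLD=29475313663/268435456 → NEW=0, ERR=29475313663/268435456
(3,2): OLD=912403207937/4294967296 → NEW=255, ERR=-182813452543/4294967296
(3,3): OLD=8090323852423/68719476736 → NEW=0, ERR=8090323852423/68719476736
(4,0): OLD=832350665293/4294967296 → NEW=255, ERR=-262865995187/4294967296
(4,1): OLD=6748190506727/34359738368 → NEW=255, ERR=-2013542777113/34359738368
(4,2): OLD=204506255816071/1099511627776 → NEW=255, ERR=-75869209266809/1099511627776
(4,3): OLD=3411856547914209/17592186044416 → NEW=255, ERR=-1074150893411871/17592186044416
Output grid:
  Row 0: ....  (4 black, running=4)
  Row 1: .#..  (3 black, running=7)
  Row 2: .#.#  (2 black, running=9)
  Row 3: #.#.  (2 black, running=11)
  Row 4: ####  (0 black, running=11)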